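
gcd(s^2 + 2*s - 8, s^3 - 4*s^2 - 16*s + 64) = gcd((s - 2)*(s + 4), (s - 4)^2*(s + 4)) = s + 4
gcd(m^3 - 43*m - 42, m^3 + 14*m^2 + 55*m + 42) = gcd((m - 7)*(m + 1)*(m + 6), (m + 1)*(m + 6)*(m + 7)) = m^2 + 7*m + 6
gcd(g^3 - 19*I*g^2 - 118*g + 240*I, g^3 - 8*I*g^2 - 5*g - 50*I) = g - 5*I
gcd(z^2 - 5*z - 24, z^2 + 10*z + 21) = z + 3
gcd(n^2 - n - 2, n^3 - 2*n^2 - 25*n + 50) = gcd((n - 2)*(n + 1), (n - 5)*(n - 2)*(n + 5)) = n - 2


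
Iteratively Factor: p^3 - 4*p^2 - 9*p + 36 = (p + 3)*(p^2 - 7*p + 12) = (p - 3)*(p + 3)*(p - 4)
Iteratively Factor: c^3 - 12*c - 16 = (c - 4)*(c^2 + 4*c + 4) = (c - 4)*(c + 2)*(c + 2)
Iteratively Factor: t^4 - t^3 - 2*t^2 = (t)*(t^3 - t^2 - 2*t) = t*(t + 1)*(t^2 - 2*t) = t^2*(t + 1)*(t - 2)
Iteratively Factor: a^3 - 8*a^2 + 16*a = (a)*(a^2 - 8*a + 16) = a*(a - 4)*(a - 4)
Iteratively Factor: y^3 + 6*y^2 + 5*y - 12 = (y - 1)*(y^2 + 7*y + 12) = (y - 1)*(y + 4)*(y + 3)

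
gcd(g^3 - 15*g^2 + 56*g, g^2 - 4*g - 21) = g - 7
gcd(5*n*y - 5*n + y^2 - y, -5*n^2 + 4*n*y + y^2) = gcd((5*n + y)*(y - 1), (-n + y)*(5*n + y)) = 5*n + y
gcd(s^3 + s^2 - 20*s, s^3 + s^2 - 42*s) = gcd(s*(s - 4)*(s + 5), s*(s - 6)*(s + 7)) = s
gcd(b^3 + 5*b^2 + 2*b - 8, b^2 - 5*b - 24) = 1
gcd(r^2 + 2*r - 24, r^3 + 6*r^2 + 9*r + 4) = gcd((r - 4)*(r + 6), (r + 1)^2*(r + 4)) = 1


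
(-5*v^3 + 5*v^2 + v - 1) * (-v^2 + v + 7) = 5*v^5 - 10*v^4 - 31*v^3 + 37*v^2 + 6*v - 7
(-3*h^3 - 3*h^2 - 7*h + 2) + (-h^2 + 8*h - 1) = -3*h^3 - 4*h^2 + h + 1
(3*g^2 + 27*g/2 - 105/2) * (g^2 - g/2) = 3*g^4 + 12*g^3 - 237*g^2/4 + 105*g/4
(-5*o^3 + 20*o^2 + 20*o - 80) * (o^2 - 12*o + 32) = -5*o^5 + 80*o^4 - 380*o^3 + 320*o^2 + 1600*o - 2560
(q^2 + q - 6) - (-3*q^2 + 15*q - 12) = 4*q^2 - 14*q + 6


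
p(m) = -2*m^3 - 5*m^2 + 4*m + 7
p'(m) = -6*m^2 - 10*m + 4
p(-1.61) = -4.05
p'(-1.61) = 4.55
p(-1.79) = -4.71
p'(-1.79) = 2.68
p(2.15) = -27.39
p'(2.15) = -45.24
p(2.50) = -45.50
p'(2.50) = -58.50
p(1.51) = -5.25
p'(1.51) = -24.78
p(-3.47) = 16.48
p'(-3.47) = -33.55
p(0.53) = 7.42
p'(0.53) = -2.99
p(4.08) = -195.75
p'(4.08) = -136.68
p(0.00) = 7.00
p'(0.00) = 4.00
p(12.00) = -4121.00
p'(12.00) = -980.00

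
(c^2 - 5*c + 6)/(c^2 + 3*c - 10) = (c - 3)/(c + 5)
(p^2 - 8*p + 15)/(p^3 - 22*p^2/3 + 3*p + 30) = 3*(p - 5)/(3*p^2 - 13*p - 30)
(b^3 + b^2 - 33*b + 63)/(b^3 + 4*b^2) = (b^3 + b^2 - 33*b + 63)/(b^2*(b + 4))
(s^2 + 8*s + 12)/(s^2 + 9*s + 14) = (s + 6)/(s + 7)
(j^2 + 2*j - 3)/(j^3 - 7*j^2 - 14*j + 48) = (j - 1)/(j^2 - 10*j + 16)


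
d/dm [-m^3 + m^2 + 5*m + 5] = -3*m^2 + 2*m + 5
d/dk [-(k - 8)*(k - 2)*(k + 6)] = -3*k^2 + 8*k + 44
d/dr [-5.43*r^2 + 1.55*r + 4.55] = 1.55 - 10.86*r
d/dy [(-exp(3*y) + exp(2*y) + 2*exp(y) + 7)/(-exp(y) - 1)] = (2*exp(3*y) + 2*exp(2*y) - 2*exp(y) + 5)*exp(y)/(exp(2*y) + 2*exp(y) + 1)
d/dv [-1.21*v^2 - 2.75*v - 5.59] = -2.42*v - 2.75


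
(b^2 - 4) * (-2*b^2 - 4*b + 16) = -2*b^4 - 4*b^3 + 24*b^2 + 16*b - 64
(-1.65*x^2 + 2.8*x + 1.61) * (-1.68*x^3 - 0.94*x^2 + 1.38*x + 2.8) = 2.772*x^5 - 3.153*x^4 - 7.6138*x^3 - 2.2694*x^2 + 10.0618*x + 4.508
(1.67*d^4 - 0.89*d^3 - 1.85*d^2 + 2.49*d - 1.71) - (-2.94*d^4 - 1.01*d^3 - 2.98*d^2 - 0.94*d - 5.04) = 4.61*d^4 + 0.12*d^3 + 1.13*d^2 + 3.43*d + 3.33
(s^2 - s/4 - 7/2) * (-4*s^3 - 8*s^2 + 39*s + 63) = -4*s^5 - 7*s^4 + 55*s^3 + 325*s^2/4 - 609*s/4 - 441/2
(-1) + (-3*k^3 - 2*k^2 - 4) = -3*k^3 - 2*k^2 - 5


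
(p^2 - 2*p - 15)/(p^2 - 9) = (p - 5)/(p - 3)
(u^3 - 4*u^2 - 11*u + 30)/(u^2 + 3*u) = u - 7 + 10/u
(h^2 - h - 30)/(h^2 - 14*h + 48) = (h + 5)/(h - 8)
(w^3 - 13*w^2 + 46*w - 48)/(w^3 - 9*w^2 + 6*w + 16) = (w - 3)/(w + 1)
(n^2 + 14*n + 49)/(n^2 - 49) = (n + 7)/(n - 7)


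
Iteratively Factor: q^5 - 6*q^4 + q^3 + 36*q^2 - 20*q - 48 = (q - 4)*(q^4 - 2*q^3 - 7*q^2 + 8*q + 12) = (q - 4)*(q - 3)*(q^3 + q^2 - 4*q - 4) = (q - 4)*(q - 3)*(q + 2)*(q^2 - q - 2) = (q - 4)*(q - 3)*(q + 1)*(q + 2)*(q - 2)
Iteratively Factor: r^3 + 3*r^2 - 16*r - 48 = (r + 4)*(r^2 - r - 12) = (r + 3)*(r + 4)*(r - 4)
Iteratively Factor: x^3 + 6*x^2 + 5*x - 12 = (x - 1)*(x^2 + 7*x + 12) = (x - 1)*(x + 4)*(x + 3)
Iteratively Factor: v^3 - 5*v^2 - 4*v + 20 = (v + 2)*(v^2 - 7*v + 10) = (v - 2)*(v + 2)*(v - 5)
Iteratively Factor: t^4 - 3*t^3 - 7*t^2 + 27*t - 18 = (t + 3)*(t^3 - 6*t^2 + 11*t - 6) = (t - 1)*(t + 3)*(t^2 - 5*t + 6) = (t - 3)*(t - 1)*(t + 3)*(t - 2)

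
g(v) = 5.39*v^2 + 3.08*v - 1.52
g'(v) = 10.78*v + 3.08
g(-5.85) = 164.92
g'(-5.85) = -59.98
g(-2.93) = 35.73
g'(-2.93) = -28.51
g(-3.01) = 38.04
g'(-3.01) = -29.37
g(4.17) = 105.05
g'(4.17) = 48.03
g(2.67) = 45.13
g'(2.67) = 31.86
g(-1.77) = 9.91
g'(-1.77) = -16.00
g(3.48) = 74.47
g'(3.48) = 40.59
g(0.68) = 3.07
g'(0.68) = 10.41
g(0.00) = -1.52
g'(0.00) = 3.08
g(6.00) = 211.00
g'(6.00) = 67.76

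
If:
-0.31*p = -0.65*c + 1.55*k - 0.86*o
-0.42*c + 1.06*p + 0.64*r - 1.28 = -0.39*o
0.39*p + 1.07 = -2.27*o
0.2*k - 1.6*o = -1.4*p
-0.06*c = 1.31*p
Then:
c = -71.16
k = -31.06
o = -1.03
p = 3.26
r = -49.47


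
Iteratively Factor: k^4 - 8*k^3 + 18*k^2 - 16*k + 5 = (k - 1)*(k^3 - 7*k^2 + 11*k - 5) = (k - 1)^2*(k^2 - 6*k + 5) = (k - 1)^3*(k - 5)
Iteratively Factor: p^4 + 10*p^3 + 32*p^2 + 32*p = (p)*(p^3 + 10*p^2 + 32*p + 32) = p*(p + 4)*(p^2 + 6*p + 8) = p*(p + 4)^2*(p + 2)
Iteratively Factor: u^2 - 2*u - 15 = (u - 5)*(u + 3)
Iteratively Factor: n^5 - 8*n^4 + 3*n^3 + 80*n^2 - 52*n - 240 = (n + 2)*(n^4 - 10*n^3 + 23*n^2 + 34*n - 120) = (n - 4)*(n + 2)*(n^3 - 6*n^2 - n + 30) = (n - 5)*(n - 4)*(n + 2)*(n^2 - n - 6) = (n - 5)*(n - 4)*(n - 3)*(n + 2)*(n + 2)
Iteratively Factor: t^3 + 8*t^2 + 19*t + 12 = (t + 1)*(t^2 + 7*t + 12) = (t + 1)*(t + 3)*(t + 4)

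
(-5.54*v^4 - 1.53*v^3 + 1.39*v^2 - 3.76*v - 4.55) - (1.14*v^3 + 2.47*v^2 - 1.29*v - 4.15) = -5.54*v^4 - 2.67*v^3 - 1.08*v^2 - 2.47*v - 0.399999999999999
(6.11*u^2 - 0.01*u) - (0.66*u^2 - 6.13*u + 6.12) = 5.45*u^2 + 6.12*u - 6.12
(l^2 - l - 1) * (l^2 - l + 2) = l^4 - 2*l^3 + 2*l^2 - l - 2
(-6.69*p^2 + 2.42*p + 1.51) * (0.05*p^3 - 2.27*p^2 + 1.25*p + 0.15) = -0.3345*p^5 + 15.3073*p^4 - 13.7804*p^3 - 1.4062*p^2 + 2.2505*p + 0.2265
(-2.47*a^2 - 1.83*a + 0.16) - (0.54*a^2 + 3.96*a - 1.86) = -3.01*a^2 - 5.79*a + 2.02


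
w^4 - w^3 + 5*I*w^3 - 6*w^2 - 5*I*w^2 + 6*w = w*(w - 1)*(w + 2*I)*(w + 3*I)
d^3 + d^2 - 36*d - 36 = (d - 6)*(d + 1)*(d + 6)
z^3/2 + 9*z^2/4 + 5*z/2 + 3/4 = (z/2 + 1/2)*(z + 1/2)*(z + 3)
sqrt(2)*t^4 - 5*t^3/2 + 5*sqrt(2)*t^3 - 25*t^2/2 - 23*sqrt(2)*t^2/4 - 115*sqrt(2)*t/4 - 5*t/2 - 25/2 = (t + 5)*(t - 5*sqrt(2)/2)*(t + sqrt(2))*(sqrt(2)*t + 1/2)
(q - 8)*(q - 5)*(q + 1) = q^3 - 12*q^2 + 27*q + 40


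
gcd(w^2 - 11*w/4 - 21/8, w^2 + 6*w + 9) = 1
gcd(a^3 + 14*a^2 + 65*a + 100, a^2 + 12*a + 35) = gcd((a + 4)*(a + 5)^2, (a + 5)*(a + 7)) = a + 5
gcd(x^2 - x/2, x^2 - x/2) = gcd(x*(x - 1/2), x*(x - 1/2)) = x^2 - x/2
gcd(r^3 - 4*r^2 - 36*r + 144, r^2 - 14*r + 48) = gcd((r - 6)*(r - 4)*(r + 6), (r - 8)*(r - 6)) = r - 6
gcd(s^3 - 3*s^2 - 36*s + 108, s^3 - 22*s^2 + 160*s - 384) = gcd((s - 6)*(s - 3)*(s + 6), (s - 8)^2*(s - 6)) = s - 6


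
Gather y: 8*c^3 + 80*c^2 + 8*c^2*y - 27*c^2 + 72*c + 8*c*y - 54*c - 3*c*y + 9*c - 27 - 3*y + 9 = 8*c^3 + 53*c^2 + 27*c + y*(8*c^2 + 5*c - 3) - 18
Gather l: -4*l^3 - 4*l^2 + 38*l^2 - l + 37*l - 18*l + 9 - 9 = -4*l^3 + 34*l^2 + 18*l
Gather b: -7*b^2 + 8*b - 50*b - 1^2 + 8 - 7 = -7*b^2 - 42*b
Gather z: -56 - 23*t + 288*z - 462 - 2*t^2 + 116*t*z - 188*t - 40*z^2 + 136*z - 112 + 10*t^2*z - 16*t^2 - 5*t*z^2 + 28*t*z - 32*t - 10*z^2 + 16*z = -18*t^2 - 243*t + z^2*(-5*t - 50) + z*(10*t^2 + 144*t + 440) - 630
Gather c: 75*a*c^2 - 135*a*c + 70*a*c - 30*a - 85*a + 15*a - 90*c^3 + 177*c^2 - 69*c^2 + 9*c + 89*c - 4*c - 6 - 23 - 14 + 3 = -100*a - 90*c^3 + c^2*(75*a + 108) + c*(94 - 65*a) - 40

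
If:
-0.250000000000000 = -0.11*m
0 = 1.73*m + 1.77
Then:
No Solution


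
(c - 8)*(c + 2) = c^2 - 6*c - 16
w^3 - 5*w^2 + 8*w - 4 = (w - 2)^2*(w - 1)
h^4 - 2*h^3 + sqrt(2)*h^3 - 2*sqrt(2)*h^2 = h^2*(h - 2)*(h + sqrt(2))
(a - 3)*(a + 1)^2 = a^3 - a^2 - 5*a - 3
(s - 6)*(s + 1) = s^2 - 5*s - 6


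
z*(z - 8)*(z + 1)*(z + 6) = z^4 - z^3 - 50*z^2 - 48*z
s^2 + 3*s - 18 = (s - 3)*(s + 6)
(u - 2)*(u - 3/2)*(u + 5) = u^3 + 3*u^2/2 - 29*u/2 + 15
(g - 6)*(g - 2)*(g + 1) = g^3 - 7*g^2 + 4*g + 12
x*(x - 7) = x^2 - 7*x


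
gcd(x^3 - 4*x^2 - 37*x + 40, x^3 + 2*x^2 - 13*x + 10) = x^2 + 4*x - 5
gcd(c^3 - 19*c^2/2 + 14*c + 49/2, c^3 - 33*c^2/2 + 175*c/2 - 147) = c^2 - 21*c/2 + 49/2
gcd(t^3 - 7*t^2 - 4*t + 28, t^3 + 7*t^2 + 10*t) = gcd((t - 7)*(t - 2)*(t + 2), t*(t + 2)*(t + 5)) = t + 2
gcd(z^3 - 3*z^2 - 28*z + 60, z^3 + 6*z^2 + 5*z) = z + 5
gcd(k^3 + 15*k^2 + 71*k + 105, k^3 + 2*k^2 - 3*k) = k + 3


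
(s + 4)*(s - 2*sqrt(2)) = s^2 - 2*sqrt(2)*s + 4*s - 8*sqrt(2)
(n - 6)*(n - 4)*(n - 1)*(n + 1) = n^4 - 10*n^3 + 23*n^2 + 10*n - 24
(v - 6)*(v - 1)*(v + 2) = v^3 - 5*v^2 - 8*v + 12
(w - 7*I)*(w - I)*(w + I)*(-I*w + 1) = -I*w^4 - 6*w^3 - 8*I*w^2 - 6*w - 7*I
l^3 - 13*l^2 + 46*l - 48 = (l - 8)*(l - 3)*(l - 2)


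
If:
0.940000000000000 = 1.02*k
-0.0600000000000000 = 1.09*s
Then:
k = 0.92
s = -0.06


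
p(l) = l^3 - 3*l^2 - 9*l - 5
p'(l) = 3*l^2 - 6*l - 9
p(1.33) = -19.92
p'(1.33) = -11.67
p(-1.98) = -6.70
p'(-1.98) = 14.64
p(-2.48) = -16.38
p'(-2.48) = 24.33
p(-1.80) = -4.35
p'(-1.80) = 11.52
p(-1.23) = -0.33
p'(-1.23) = 2.92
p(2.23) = -28.90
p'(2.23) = -7.46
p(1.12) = -17.44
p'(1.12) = -11.96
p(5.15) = 5.67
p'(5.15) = 39.67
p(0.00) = -5.00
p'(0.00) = -9.00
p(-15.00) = -3920.00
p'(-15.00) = 756.00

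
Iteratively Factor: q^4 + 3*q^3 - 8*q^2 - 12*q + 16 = (q - 1)*(q^3 + 4*q^2 - 4*q - 16) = (q - 1)*(q + 4)*(q^2 - 4) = (q - 1)*(q + 2)*(q + 4)*(q - 2)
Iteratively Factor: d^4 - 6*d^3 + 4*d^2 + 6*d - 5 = (d - 5)*(d^3 - d^2 - d + 1) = (d - 5)*(d + 1)*(d^2 - 2*d + 1) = (d - 5)*(d - 1)*(d + 1)*(d - 1)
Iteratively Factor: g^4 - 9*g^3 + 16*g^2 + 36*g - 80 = (g - 2)*(g^3 - 7*g^2 + 2*g + 40) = (g - 4)*(g - 2)*(g^2 - 3*g - 10) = (g - 4)*(g - 2)*(g + 2)*(g - 5)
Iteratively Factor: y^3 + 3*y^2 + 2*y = (y + 1)*(y^2 + 2*y) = (y + 1)*(y + 2)*(y)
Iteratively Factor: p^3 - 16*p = (p - 4)*(p^2 + 4*p) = p*(p - 4)*(p + 4)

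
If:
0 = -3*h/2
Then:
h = 0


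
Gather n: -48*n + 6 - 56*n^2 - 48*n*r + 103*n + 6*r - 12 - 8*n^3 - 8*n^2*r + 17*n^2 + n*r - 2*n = -8*n^3 + n^2*(-8*r - 39) + n*(53 - 47*r) + 6*r - 6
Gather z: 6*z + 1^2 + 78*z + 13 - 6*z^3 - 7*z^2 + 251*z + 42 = -6*z^3 - 7*z^2 + 335*z + 56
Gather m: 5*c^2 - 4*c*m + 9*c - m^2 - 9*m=5*c^2 + 9*c - m^2 + m*(-4*c - 9)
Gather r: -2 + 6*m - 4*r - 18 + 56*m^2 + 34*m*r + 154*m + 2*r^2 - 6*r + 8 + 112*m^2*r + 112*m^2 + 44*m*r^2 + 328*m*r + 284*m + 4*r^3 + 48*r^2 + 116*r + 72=168*m^2 + 444*m + 4*r^3 + r^2*(44*m + 50) + r*(112*m^2 + 362*m + 106) + 60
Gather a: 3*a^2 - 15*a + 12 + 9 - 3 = 3*a^2 - 15*a + 18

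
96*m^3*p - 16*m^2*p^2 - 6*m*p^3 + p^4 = p*(-6*m + p)*(-4*m + p)*(4*m + p)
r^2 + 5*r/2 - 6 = (r - 3/2)*(r + 4)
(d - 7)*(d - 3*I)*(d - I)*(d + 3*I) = d^4 - 7*d^3 - I*d^3 + 9*d^2 + 7*I*d^2 - 63*d - 9*I*d + 63*I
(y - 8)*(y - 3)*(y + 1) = y^3 - 10*y^2 + 13*y + 24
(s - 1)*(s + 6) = s^2 + 5*s - 6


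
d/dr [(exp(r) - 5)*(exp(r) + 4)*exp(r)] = (3*exp(2*r) - 2*exp(r) - 20)*exp(r)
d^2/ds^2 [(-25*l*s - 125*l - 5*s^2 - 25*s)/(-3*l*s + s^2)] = 10*(-225*l^3 + 225*l^2*s - 8*l*s^3 - 75*l*s^2 - 5*s^3)/(s^3*(-27*l^3 + 27*l^2*s - 9*l*s^2 + s^3))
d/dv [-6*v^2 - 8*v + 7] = -12*v - 8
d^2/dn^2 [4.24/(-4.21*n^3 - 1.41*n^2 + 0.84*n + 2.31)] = ((107.1024*n + 11.9568)*(4.21*n^3 + 1.41*n^2 - 0.84*n - 2.31) - 4.24*(12.63*n^2 + 2.82*n - 0.84)*(25.26*n^2 + 5.64*n - 1.68))/(4.21*n^3 + 1.41*n^2 - 0.84*n - 2.31)^3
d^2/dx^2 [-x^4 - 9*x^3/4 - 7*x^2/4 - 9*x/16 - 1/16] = -12*x^2 - 27*x/2 - 7/2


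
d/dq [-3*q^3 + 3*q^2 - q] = -9*q^2 + 6*q - 1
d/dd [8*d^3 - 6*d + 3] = 24*d^2 - 6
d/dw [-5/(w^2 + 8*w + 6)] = 10*(w + 4)/(w^2 + 8*w + 6)^2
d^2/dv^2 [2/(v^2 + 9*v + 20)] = 4*(-v^2 - 9*v + (2*v + 9)^2 - 20)/(v^2 + 9*v + 20)^3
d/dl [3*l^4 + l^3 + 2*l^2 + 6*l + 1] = 12*l^3 + 3*l^2 + 4*l + 6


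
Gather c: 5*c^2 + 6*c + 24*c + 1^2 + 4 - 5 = 5*c^2 + 30*c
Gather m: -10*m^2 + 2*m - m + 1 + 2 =-10*m^2 + m + 3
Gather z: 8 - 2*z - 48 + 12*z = 10*z - 40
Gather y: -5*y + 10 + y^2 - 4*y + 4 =y^2 - 9*y + 14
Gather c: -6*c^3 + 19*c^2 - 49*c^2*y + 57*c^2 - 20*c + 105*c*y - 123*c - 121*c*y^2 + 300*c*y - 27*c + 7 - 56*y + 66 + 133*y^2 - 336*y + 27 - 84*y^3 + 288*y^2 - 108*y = -6*c^3 + c^2*(76 - 49*y) + c*(-121*y^2 + 405*y - 170) - 84*y^3 + 421*y^2 - 500*y + 100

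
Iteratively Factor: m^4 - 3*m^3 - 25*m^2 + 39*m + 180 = (m + 3)*(m^3 - 6*m^2 - 7*m + 60) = (m - 5)*(m + 3)*(m^2 - m - 12) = (m - 5)*(m - 4)*(m + 3)*(m + 3)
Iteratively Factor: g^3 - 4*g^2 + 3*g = (g - 3)*(g^2 - g) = g*(g - 3)*(g - 1)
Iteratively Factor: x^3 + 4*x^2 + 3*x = (x)*(x^2 + 4*x + 3) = x*(x + 3)*(x + 1)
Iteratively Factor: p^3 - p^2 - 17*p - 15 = (p - 5)*(p^2 + 4*p + 3) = (p - 5)*(p + 3)*(p + 1)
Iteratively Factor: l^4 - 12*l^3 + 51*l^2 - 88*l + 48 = (l - 4)*(l^3 - 8*l^2 + 19*l - 12) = (l - 4)*(l - 3)*(l^2 - 5*l + 4) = (l - 4)^2*(l - 3)*(l - 1)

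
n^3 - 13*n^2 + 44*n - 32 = (n - 8)*(n - 4)*(n - 1)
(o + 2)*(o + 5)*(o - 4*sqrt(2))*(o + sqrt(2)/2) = o^4 - 7*sqrt(2)*o^3/2 + 7*o^3 - 49*sqrt(2)*o^2/2 + 6*o^2 - 35*sqrt(2)*o - 28*o - 40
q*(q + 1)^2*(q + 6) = q^4 + 8*q^3 + 13*q^2 + 6*q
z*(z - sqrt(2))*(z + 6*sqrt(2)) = z^3 + 5*sqrt(2)*z^2 - 12*z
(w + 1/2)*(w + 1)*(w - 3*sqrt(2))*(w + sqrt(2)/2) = w^4 - 5*sqrt(2)*w^3/2 + 3*w^3/2 - 15*sqrt(2)*w^2/4 - 5*w^2/2 - 9*w/2 - 5*sqrt(2)*w/4 - 3/2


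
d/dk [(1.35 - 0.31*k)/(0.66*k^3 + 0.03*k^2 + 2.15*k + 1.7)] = (0.4092*k^3 - 2.6637*k^2 - 0.081*k - 3.4295)/(0.4356*k^6 + 0.0396*k^5 + 2.8389*k^4 + 2.373*k^3 + 4.7245*k^2 + 7.31*k + 2.89)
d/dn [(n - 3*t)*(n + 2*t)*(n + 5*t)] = 3*n^2 + 8*n*t - 11*t^2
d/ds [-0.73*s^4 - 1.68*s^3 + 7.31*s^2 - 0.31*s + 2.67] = -2.92*s^3 - 5.04*s^2 + 14.62*s - 0.31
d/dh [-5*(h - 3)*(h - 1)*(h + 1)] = -15*h^2 + 30*h + 5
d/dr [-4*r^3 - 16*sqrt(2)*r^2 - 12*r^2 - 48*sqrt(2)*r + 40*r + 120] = -12*r^2 - 32*sqrt(2)*r - 24*r - 48*sqrt(2) + 40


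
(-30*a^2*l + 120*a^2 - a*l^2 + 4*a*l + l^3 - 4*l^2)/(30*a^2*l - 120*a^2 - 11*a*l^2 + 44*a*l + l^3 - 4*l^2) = (-5*a - l)/(5*a - l)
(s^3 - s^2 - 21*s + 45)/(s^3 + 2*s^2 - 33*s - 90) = (s^2 - 6*s + 9)/(s^2 - 3*s - 18)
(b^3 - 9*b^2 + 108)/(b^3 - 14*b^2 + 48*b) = (b^2 - 3*b - 18)/(b*(b - 8))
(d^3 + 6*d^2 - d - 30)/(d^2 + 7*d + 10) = (d^2 + d - 6)/(d + 2)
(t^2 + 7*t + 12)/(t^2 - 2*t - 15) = (t + 4)/(t - 5)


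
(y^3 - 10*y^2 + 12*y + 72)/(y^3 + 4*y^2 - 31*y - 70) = (y^2 - 12*y + 36)/(y^2 + 2*y - 35)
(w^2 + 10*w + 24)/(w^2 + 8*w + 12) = (w + 4)/(w + 2)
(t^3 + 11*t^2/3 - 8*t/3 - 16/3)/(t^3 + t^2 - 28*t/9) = 3*(t^2 + 5*t + 4)/(t*(3*t + 7))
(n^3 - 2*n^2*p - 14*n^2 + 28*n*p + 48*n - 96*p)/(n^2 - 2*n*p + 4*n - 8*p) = (n^2 - 14*n + 48)/(n + 4)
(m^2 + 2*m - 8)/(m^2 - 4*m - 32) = (m - 2)/(m - 8)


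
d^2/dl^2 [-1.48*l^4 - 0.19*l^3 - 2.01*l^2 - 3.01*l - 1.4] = -17.76*l^2 - 1.14*l - 4.02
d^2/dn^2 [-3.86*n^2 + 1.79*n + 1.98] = -7.72000000000000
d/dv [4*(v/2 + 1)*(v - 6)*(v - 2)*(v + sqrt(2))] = 8*v^3 - 36*v^2 + 6*sqrt(2)*v^2 - 24*sqrt(2)*v - 16*v - 8*sqrt(2) + 48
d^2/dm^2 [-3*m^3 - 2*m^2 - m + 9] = -18*m - 4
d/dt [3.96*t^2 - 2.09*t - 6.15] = 7.92*t - 2.09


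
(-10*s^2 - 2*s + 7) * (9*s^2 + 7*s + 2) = -90*s^4 - 88*s^3 + 29*s^2 + 45*s + 14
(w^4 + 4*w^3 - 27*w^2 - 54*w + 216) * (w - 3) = w^5 + w^4 - 39*w^3 + 27*w^2 + 378*w - 648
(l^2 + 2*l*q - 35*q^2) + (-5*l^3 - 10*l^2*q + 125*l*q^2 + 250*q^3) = -5*l^3 - 10*l^2*q + l^2 + 125*l*q^2 + 2*l*q + 250*q^3 - 35*q^2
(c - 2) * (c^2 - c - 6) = c^3 - 3*c^2 - 4*c + 12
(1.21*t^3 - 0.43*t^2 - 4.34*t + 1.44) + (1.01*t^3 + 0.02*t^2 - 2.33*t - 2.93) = 2.22*t^3 - 0.41*t^2 - 6.67*t - 1.49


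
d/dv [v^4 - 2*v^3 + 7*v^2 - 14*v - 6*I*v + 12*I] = 4*v^3 - 6*v^2 + 14*v - 14 - 6*I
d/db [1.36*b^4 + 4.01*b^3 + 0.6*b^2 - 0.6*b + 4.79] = 5.44*b^3 + 12.03*b^2 + 1.2*b - 0.6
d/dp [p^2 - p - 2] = 2*p - 1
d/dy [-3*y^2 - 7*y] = -6*y - 7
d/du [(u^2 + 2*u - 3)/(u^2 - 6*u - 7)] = 8*(-u^2 - u - 4)/(u^4 - 12*u^3 + 22*u^2 + 84*u + 49)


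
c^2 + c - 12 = (c - 3)*(c + 4)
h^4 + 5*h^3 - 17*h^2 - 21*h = h*(h - 3)*(h + 1)*(h + 7)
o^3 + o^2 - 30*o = o*(o - 5)*(o + 6)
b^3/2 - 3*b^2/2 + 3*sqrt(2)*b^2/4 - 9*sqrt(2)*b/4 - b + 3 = (b/2 + sqrt(2))*(b - 3)*(b - sqrt(2)/2)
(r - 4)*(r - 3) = r^2 - 7*r + 12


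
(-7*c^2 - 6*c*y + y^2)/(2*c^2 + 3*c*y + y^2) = (-7*c + y)/(2*c + y)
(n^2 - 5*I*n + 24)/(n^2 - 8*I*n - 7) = (-n^2 + 5*I*n - 24)/(-n^2 + 8*I*n + 7)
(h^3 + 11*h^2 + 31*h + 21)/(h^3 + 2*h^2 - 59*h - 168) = (h + 1)/(h - 8)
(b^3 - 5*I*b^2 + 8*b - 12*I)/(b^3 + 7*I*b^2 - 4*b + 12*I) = (b - 6*I)/(b + 6*I)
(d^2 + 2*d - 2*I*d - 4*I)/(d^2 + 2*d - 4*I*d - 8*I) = (d - 2*I)/(d - 4*I)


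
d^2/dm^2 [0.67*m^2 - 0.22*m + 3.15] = 1.34000000000000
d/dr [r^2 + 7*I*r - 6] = 2*r + 7*I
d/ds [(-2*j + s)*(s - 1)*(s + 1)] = -4*j*s + 3*s^2 - 1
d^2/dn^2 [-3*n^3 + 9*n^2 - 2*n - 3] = 18 - 18*n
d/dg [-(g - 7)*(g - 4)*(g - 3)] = -3*g^2 + 28*g - 61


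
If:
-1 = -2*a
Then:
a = 1/2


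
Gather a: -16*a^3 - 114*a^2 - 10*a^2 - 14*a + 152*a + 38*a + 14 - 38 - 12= -16*a^3 - 124*a^2 + 176*a - 36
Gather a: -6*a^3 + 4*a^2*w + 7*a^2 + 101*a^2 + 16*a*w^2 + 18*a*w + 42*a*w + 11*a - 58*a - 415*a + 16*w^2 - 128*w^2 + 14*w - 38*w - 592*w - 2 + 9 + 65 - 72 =-6*a^3 + a^2*(4*w + 108) + a*(16*w^2 + 60*w - 462) - 112*w^2 - 616*w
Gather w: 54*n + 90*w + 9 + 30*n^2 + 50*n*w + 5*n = 30*n^2 + 59*n + w*(50*n + 90) + 9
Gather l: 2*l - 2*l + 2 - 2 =0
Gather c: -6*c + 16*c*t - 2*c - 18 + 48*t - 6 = c*(16*t - 8) + 48*t - 24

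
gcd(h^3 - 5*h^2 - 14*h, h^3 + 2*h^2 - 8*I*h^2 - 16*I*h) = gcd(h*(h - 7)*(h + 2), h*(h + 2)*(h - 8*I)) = h^2 + 2*h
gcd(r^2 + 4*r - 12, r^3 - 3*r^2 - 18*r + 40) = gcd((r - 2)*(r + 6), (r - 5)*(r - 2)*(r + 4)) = r - 2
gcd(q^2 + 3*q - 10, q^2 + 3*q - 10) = q^2 + 3*q - 10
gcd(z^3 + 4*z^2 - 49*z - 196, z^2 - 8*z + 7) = z - 7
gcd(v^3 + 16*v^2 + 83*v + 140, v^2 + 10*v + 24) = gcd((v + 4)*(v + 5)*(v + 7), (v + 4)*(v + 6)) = v + 4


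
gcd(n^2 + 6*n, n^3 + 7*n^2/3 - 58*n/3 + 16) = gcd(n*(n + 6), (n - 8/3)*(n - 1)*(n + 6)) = n + 6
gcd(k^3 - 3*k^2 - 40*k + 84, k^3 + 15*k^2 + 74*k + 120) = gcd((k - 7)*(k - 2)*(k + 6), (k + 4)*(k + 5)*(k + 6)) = k + 6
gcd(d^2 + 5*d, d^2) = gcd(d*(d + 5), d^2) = d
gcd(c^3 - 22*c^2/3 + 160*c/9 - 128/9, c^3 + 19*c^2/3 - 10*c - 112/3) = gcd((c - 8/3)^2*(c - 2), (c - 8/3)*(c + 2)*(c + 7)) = c - 8/3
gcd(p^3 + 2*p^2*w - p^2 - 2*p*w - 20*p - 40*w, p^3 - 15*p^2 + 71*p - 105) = p - 5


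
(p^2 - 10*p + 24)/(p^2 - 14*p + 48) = (p - 4)/(p - 8)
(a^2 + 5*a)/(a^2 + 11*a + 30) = a/(a + 6)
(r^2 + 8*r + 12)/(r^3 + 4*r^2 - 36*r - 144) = (r + 2)/(r^2 - 2*r - 24)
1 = 1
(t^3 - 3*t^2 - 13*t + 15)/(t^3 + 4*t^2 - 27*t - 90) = (t - 1)/(t + 6)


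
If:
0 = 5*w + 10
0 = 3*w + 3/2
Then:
No Solution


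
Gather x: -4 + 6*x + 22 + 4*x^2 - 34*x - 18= 4*x^2 - 28*x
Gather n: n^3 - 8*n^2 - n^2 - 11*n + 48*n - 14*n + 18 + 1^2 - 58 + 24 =n^3 - 9*n^2 + 23*n - 15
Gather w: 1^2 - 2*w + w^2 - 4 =w^2 - 2*w - 3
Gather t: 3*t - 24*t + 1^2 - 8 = -21*t - 7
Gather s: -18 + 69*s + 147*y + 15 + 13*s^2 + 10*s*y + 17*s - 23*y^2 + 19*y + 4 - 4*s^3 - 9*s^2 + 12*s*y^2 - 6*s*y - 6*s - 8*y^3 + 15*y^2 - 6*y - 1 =-4*s^3 + 4*s^2 + s*(12*y^2 + 4*y + 80) - 8*y^3 - 8*y^2 + 160*y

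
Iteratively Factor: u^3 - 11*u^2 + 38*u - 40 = (u - 4)*(u^2 - 7*u + 10) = (u - 4)*(u - 2)*(u - 5)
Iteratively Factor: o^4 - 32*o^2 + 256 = (o + 4)*(o^3 - 4*o^2 - 16*o + 64) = (o - 4)*(o + 4)*(o^2 - 16) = (o - 4)*(o + 4)^2*(o - 4)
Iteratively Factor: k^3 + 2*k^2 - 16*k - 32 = (k - 4)*(k^2 + 6*k + 8) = (k - 4)*(k + 4)*(k + 2)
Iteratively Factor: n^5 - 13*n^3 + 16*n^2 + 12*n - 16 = (n + 1)*(n^4 - n^3 - 12*n^2 + 28*n - 16) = (n - 2)*(n + 1)*(n^3 + n^2 - 10*n + 8) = (n - 2)*(n - 1)*(n + 1)*(n^2 + 2*n - 8) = (n - 2)*(n - 1)*(n + 1)*(n + 4)*(n - 2)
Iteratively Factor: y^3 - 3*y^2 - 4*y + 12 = (y - 2)*(y^2 - y - 6) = (y - 2)*(y + 2)*(y - 3)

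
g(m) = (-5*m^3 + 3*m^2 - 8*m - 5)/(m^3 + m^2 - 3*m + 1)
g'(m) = (-15*m^2 + 6*m - 8)/(m^3 + m^2 - 3*m + 1) + (-3*m^2 - 2*m + 3)*(-5*m^3 + 3*m^2 - 8*m - 5)/(m^3 + m^2 - 3*m + 1)^2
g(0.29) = -30.15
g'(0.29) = -305.55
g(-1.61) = 8.60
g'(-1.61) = -16.46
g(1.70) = -9.32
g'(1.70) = 11.70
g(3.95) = -4.49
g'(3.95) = 0.21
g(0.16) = -11.32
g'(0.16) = -67.12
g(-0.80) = 1.67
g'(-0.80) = -5.08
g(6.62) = -4.37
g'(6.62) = -0.02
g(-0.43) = -0.25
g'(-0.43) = -5.92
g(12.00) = -4.52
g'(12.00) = -0.03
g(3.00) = -4.89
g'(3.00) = 0.78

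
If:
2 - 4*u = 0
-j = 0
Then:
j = 0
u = 1/2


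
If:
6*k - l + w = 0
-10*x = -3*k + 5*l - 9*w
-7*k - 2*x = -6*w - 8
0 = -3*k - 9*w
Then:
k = 12/5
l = 68/5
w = -4/5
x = -34/5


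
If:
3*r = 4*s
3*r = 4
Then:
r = 4/3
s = 1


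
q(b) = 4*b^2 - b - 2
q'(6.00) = 47.00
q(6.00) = 136.00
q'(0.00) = -1.00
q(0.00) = -2.00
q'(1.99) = 14.92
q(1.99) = 11.85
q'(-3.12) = -25.96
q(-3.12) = 40.06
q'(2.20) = 16.60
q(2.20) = 15.16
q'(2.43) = 18.44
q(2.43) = 19.19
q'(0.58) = 3.64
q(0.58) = -1.23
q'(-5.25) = -43.00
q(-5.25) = 113.50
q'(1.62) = 11.96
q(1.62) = 6.88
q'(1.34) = 9.72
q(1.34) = 3.84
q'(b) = 8*b - 1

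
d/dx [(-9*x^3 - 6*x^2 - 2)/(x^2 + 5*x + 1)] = (-9*x^4 - 90*x^3 - 57*x^2 - 8*x + 10)/(x^4 + 10*x^3 + 27*x^2 + 10*x + 1)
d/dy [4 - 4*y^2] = -8*y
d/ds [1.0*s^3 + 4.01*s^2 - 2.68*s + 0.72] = 3.0*s^2 + 8.02*s - 2.68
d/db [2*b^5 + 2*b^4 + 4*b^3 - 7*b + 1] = 10*b^4 + 8*b^3 + 12*b^2 - 7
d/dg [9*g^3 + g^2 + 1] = g*(27*g + 2)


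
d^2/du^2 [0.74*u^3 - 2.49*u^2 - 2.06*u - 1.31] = 4.44*u - 4.98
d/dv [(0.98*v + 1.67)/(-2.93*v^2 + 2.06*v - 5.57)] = (2.8714*v^2 + 9.7862*v - 8.8988)/(8.5849*v^4 - 12.0716*v^3 + 36.8838*v^2 - 22.9484*v + 31.0249)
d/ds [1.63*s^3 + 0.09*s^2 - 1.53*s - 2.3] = 4.89*s^2 + 0.18*s - 1.53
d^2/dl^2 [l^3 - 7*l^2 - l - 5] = 6*l - 14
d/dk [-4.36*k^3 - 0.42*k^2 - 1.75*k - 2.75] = -13.08*k^2 - 0.84*k - 1.75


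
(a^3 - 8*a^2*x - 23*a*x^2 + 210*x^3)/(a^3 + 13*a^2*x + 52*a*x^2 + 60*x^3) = (a^2 - 13*a*x + 42*x^2)/(a^2 + 8*a*x + 12*x^2)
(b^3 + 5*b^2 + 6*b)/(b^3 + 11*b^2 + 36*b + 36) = b/(b + 6)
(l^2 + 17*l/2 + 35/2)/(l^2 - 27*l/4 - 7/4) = 2*(2*l^2 + 17*l + 35)/(4*l^2 - 27*l - 7)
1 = 1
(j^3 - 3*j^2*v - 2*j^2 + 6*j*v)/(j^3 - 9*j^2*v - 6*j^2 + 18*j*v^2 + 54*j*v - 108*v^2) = j*(2 - j)/(-j^2 + 6*j*v + 6*j - 36*v)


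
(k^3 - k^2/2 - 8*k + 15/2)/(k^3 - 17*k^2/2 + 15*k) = (k^2 + 2*k - 3)/(k*(k - 6))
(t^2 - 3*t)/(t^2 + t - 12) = t/(t + 4)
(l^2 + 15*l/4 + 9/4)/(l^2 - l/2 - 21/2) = (4*l + 3)/(2*(2*l - 7))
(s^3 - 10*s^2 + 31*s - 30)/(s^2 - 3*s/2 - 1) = 2*(s^2 - 8*s + 15)/(2*s + 1)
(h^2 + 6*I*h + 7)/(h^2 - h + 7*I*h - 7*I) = (h - I)/(h - 1)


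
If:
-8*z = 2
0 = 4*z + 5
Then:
No Solution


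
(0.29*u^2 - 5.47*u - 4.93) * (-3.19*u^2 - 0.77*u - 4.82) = -0.9251*u^4 + 17.226*u^3 + 18.5408*u^2 + 30.1615*u + 23.7626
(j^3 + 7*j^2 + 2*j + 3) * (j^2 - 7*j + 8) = j^5 - 39*j^3 + 45*j^2 - 5*j + 24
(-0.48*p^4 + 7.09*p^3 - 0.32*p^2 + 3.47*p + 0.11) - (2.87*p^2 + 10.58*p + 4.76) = -0.48*p^4 + 7.09*p^3 - 3.19*p^2 - 7.11*p - 4.65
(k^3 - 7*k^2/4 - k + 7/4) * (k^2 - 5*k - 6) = k^5 - 27*k^4/4 + 7*k^3/4 + 69*k^2/4 - 11*k/4 - 21/2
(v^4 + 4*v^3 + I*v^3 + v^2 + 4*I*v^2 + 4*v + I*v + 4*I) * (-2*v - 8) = -2*v^5 - 16*v^4 - 2*I*v^4 - 34*v^3 - 16*I*v^3 - 16*v^2 - 34*I*v^2 - 32*v - 16*I*v - 32*I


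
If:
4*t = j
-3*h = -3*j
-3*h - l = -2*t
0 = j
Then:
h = 0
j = 0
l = 0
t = 0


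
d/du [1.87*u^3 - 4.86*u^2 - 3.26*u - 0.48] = 5.61*u^2 - 9.72*u - 3.26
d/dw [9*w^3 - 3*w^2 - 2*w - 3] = 27*w^2 - 6*w - 2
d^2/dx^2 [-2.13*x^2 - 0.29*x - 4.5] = -4.26000000000000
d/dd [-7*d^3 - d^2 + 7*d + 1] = -21*d^2 - 2*d + 7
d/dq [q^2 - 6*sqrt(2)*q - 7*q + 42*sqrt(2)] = 2*q - 6*sqrt(2) - 7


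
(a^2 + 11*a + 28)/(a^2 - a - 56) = (a + 4)/(a - 8)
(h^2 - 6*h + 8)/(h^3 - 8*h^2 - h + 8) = (h^2 - 6*h + 8)/(h^3 - 8*h^2 - h + 8)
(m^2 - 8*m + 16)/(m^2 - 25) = (m^2 - 8*m + 16)/(m^2 - 25)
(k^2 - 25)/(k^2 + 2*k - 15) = (k - 5)/(k - 3)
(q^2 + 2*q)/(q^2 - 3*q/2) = 2*(q + 2)/(2*q - 3)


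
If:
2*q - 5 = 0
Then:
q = 5/2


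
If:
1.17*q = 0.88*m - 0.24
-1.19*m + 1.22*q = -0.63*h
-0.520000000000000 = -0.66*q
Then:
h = 0.97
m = 1.32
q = 0.79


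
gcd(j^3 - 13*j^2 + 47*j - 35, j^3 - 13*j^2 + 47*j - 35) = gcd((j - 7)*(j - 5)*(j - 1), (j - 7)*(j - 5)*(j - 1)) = j^3 - 13*j^2 + 47*j - 35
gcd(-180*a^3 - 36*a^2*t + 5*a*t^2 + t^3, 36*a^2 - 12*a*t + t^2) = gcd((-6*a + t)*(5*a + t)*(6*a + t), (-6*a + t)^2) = -6*a + t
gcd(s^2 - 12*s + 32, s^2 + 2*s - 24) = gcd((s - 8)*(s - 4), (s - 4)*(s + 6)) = s - 4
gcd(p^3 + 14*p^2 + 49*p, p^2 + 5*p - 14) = p + 7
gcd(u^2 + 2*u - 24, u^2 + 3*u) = 1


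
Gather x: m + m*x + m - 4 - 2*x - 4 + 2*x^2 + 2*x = m*x + 2*m + 2*x^2 - 8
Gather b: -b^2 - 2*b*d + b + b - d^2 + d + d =-b^2 + b*(2 - 2*d) - d^2 + 2*d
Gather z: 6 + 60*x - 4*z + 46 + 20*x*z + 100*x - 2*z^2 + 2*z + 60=160*x - 2*z^2 + z*(20*x - 2) + 112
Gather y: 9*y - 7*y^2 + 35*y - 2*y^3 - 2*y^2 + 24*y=-2*y^3 - 9*y^2 + 68*y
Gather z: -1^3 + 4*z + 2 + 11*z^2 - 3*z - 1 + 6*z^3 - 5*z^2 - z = 6*z^3 + 6*z^2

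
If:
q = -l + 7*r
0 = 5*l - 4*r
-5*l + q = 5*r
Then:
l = 0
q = 0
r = 0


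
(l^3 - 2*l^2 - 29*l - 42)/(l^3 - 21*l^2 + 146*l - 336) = (l^2 + 5*l + 6)/(l^2 - 14*l + 48)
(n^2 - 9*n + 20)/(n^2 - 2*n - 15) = (n - 4)/(n + 3)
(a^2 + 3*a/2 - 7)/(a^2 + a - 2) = (a^2 + 3*a/2 - 7)/(a^2 + a - 2)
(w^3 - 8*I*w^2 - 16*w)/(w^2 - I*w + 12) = w*(w - 4*I)/(w + 3*I)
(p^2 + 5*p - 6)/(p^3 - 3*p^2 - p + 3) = (p + 6)/(p^2 - 2*p - 3)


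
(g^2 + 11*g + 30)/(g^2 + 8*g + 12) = (g + 5)/(g + 2)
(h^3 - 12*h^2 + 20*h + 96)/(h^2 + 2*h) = h - 14 + 48/h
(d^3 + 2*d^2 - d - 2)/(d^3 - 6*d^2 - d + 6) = (d + 2)/(d - 6)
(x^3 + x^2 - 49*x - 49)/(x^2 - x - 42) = (x^2 + 8*x + 7)/(x + 6)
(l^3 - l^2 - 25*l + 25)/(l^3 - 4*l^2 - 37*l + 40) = (l - 5)/(l - 8)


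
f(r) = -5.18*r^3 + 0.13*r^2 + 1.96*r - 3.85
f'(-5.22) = -422.84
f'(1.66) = -40.43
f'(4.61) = -327.10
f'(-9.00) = -1259.12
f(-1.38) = 7.31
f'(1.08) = -15.89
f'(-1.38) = -27.99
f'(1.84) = -50.17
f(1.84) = -32.07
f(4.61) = -499.55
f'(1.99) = -59.06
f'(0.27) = 0.90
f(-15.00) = 17478.50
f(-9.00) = 3765.26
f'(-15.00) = -3498.44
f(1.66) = -23.93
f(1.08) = -8.11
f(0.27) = -3.41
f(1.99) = -40.26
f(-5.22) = 726.25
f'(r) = -15.54*r^2 + 0.26*r + 1.96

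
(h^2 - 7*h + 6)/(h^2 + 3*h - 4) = (h - 6)/(h + 4)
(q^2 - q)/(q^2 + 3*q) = (q - 1)/(q + 3)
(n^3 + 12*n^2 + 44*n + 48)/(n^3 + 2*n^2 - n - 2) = (n^2 + 10*n + 24)/(n^2 - 1)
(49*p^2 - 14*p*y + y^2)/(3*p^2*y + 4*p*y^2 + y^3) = (49*p^2 - 14*p*y + y^2)/(y*(3*p^2 + 4*p*y + y^2))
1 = 1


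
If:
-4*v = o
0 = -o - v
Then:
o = 0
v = 0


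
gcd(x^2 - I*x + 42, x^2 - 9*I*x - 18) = 1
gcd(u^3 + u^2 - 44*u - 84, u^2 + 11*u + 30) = u + 6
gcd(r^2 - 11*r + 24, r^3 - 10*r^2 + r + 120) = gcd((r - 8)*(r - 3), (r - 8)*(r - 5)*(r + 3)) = r - 8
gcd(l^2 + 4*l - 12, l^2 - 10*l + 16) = l - 2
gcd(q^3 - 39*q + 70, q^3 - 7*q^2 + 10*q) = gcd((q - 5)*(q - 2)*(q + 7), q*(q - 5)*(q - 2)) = q^2 - 7*q + 10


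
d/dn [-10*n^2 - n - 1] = -20*n - 1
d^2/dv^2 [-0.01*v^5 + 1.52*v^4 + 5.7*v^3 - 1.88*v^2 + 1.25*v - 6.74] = -0.2*v^3 + 18.24*v^2 + 34.2*v - 3.76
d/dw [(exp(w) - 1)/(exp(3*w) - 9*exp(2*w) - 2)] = (3*(1 - exp(w))*(exp(w) - 6)*exp(w) + exp(3*w) - 9*exp(2*w) - 2)*exp(w)/(-exp(3*w) + 9*exp(2*w) + 2)^2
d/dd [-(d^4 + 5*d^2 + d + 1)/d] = -3*d^2 - 5 + d^(-2)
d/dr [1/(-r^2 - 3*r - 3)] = (2*r + 3)/(r^2 + 3*r + 3)^2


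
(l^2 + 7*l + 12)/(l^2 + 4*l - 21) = (l^2 + 7*l + 12)/(l^2 + 4*l - 21)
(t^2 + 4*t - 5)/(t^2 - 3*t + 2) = (t + 5)/(t - 2)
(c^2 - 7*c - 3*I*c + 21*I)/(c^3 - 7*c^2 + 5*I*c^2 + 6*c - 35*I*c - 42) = (c - 3*I)/(c^2 + 5*I*c + 6)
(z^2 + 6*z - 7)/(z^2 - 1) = (z + 7)/(z + 1)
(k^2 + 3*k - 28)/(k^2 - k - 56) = (k - 4)/(k - 8)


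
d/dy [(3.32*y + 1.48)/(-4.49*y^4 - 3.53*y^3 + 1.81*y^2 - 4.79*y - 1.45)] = (44.7204*y^4 + 50.02*y^3 + 9.664*y^2 - 5.3576*y + 2.2752)/(20.1601*y^8 + 31.6994*y^7 - 3.7929*y^6 + 30.2356*y^5 + 50.1145*y^4 - 7.1028*y^3 + 17.6951*y^2 + 13.891*y + 2.1025)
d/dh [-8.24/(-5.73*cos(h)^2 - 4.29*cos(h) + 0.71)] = (94.4304*cos(h) + 35.3496)*sin(h)/(5.73*cos(h)^2 + 4.29*cos(h) - 0.71)^2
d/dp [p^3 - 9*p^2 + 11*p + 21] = 3*p^2 - 18*p + 11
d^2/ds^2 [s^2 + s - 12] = 2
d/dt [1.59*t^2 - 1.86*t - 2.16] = 3.18*t - 1.86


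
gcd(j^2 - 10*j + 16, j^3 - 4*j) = j - 2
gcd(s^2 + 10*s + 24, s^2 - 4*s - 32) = s + 4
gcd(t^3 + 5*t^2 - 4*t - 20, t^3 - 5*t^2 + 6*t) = t - 2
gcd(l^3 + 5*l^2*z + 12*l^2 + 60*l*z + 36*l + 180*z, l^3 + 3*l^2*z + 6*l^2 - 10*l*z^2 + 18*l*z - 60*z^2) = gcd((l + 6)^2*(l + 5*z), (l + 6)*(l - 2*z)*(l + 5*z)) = l^2 + 5*l*z + 6*l + 30*z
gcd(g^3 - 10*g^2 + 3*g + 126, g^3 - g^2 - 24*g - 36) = g^2 - 3*g - 18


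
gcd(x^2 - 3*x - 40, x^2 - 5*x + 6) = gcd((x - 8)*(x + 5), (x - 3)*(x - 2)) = 1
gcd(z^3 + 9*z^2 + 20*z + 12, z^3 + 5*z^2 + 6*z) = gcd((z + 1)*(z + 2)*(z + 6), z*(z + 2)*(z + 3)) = z + 2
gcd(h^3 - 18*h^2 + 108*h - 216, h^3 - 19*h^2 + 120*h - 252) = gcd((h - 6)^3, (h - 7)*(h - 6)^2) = h^2 - 12*h + 36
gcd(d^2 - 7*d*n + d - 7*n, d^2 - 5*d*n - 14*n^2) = d - 7*n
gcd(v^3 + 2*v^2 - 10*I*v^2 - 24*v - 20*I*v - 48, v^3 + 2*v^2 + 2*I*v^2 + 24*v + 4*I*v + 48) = v^2 + v*(2 - 4*I) - 8*I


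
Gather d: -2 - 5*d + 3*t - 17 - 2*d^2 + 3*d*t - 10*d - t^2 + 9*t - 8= -2*d^2 + d*(3*t - 15) - t^2 + 12*t - 27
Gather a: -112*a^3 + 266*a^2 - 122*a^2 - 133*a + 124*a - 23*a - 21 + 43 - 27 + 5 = -112*a^3 + 144*a^2 - 32*a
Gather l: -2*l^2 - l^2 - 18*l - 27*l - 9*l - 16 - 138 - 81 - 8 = -3*l^2 - 54*l - 243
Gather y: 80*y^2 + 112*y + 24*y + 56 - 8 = 80*y^2 + 136*y + 48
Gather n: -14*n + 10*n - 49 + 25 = -4*n - 24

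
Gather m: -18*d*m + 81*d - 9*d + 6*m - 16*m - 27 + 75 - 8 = 72*d + m*(-18*d - 10) + 40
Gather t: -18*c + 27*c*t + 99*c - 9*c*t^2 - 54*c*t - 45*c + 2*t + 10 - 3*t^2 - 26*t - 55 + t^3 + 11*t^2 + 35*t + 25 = 36*c + t^3 + t^2*(8 - 9*c) + t*(11 - 27*c) - 20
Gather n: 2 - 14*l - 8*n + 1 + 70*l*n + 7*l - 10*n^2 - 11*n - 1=-7*l - 10*n^2 + n*(70*l - 19) + 2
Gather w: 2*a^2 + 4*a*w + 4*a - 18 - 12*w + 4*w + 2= 2*a^2 + 4*a + w*(4*a - 8) - 16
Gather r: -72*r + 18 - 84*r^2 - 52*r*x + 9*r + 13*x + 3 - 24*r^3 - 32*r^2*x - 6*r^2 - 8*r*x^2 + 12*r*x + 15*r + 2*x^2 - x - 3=-24*r^3 + r^2*(-32*x - 90) + r*(-8*x^2 - 40*x - 48) + 2*x^2 + 12*x + 18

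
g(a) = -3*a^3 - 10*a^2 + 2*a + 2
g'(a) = -9*a^2 - 20*a + 2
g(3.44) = -231.58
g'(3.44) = -173.30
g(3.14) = -183.19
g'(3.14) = -149.54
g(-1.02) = -7.26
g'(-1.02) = 13.04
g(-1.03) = -7.39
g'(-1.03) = 13.05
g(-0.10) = 1.70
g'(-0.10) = 3.91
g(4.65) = -506.56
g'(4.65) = -285.60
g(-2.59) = -18.14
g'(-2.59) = -6.57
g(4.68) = -515.17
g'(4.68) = -288.72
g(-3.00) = -13.00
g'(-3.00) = -19.00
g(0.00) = 2.00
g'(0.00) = 2.00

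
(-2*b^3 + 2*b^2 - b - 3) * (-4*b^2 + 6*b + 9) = 8*b^5 - 20*b^4 - 2*b^3 + 24*b^2 - 27*b - 27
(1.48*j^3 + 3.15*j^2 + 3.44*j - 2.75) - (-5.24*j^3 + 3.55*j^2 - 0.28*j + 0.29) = 6.72*j^3 - 0.4*j^2 + 3.72*j - 3.04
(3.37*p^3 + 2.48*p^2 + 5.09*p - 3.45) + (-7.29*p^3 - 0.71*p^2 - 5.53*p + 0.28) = -3.92*p^3 + 1.77*p^2 - 0.44*p - 3.17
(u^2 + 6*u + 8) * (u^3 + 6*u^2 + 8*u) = u^5 + 12*u^4 + 52*u^3 + 96*u^2 + 64*u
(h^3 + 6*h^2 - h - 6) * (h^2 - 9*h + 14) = h^5 - 3*h^4 - 41*h^3 + 87*h^2 + 40*h - 84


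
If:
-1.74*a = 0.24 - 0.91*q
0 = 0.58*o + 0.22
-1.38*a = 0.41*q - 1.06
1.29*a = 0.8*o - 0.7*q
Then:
No Solution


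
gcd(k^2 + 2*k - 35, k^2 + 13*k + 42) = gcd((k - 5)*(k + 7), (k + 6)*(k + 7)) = k + 7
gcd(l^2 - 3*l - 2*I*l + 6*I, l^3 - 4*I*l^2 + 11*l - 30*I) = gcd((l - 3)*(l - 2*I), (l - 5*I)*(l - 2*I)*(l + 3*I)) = l - 2*I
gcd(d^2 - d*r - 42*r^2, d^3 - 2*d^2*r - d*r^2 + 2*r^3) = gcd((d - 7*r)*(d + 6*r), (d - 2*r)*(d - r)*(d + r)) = 1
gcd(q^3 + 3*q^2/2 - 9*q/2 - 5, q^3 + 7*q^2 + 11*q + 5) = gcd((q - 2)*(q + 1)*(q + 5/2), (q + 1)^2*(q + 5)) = q + 1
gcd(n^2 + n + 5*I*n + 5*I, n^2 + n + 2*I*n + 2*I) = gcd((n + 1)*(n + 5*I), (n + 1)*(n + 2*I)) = n + 1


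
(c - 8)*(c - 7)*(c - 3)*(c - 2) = c^4 - 20*c^3 + 137*c^2 - 370*c + 336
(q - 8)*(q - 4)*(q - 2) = q^3 - 14*q^2 + 56*q - 64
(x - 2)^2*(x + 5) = x^3 + x^2 - 16*x + 20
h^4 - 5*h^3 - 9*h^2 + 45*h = h*(h - 5)*(h - 3)*(h + 3)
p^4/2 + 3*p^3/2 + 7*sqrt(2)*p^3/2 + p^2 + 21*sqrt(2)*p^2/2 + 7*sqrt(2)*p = p*(p/2 + 1)*(p + 1)*(p + 7*sqrt(2))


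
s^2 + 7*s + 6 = (s + 1)*(s + 6)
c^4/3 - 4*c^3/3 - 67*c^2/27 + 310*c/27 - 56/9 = (c/3 + 1)*(c - 4)*(c - 7/3)*(c - 2/3)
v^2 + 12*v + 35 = (v + 5)*(v + 7)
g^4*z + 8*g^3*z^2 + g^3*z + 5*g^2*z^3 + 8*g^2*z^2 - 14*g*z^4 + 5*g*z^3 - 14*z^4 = (g - z)*(g + 2*z)*(g + 7*z)*(g*z + z)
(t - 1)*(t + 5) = t^2 + 4*t - 5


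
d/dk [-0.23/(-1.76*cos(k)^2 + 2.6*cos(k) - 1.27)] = (0.8096*cos(k) - 0.598)*sin(k)/(1.76*cos(k)^2 - 2.6*cos(k) + 1.27)^2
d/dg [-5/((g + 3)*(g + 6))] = 5*(2*g + 9)/((g + 3)^2*(g + 6)^2)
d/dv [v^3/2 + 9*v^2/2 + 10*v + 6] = 3*v^2/2 + 9*v + 10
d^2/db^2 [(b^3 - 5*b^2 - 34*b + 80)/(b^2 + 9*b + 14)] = 12*(13*b^3 + 138*b^2 + 696*b + 1444)/(b^6 + 27*b^5 + 285*b^4 + 1485*b^3 + 3990*b^2 + 5292*b + 2744)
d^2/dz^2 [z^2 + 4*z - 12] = 2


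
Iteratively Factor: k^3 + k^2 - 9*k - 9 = (k + 1)*(k^2 - 9) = (k + 1)*(k + 3)*(k - 3)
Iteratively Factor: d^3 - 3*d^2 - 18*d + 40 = (d + 4)*(d^2 - 7*d + 10) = (d - 5)*(d + 4)*(d - 2)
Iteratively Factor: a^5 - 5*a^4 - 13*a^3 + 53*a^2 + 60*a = (a - 5)*(a^4 - 13*a^2 - 12*a) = (a - 5)*(a + 1)*(a^3 - a^2 - 12*a) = a*(a - 5)*(a + 1)*(a^2 - a - 12) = a*(a - 5)*(a - 4)*(a + 1)*(a + 3)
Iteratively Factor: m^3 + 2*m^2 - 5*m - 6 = (m + 3)*(m^2 - m - 2) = (m + 1)*(m + 3)*(m - 2)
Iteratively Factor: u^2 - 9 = (u + 3)*(u - 3)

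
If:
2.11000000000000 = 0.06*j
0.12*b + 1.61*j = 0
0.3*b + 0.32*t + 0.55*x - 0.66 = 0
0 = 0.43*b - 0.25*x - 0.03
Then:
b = -471.82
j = 35.17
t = 1839.42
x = -811.65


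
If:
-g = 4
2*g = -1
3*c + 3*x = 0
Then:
No Solution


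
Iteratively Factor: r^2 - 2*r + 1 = (r - 1)*(r - 1)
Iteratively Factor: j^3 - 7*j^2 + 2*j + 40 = (j - 4)*(j^2 - 3*j - 10) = (j - 4)*(j + 2)*(j - 5)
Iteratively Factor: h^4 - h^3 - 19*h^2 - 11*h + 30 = (h + 2)*(h^3 - 3*h^2 - 13*h + 15) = (h + 2)*(h + 3)*(h^2 - 6*h + 5) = (h - 5)*(h + 2)*(h + 3)*(h - 1)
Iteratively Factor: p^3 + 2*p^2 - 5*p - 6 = (p - 2)*(p^2 + 4*p + 3) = (p - 2)*(p + 3)*(p + 1)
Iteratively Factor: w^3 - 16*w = (w + 4)*(w^2 - 4*w) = w*(w + 4)*(w - 4)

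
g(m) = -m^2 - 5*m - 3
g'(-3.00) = 1.00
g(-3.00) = 3.00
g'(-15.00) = 25.00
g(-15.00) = -153.00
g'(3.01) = -11.02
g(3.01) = -27.11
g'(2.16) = -9.32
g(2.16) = -18.47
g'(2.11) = -9.22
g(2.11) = -18.00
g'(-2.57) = 0.14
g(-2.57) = 3.25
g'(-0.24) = -4.52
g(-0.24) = -1.86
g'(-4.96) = 4.92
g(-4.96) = -2.80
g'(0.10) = -5.20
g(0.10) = -3.51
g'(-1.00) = -3.00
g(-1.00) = 1.00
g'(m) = -2*m - 5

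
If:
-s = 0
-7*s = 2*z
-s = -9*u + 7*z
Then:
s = 0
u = 0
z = 0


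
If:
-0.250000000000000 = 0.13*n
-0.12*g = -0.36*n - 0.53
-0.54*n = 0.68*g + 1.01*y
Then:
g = -1.35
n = -1.92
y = 1.94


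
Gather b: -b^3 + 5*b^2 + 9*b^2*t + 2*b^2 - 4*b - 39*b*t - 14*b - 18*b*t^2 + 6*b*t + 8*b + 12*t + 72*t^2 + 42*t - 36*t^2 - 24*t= -b^3 + b^2*(9*t + 7) + b*(-18*t^2 - 33*t - 10) + 36*t^2 + 30*t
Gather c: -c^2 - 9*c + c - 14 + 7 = -c^2 - 8*c - 7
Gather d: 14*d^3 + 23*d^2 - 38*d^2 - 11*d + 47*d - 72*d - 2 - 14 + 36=14*d^3 - 15*d^2 - 36*d + 20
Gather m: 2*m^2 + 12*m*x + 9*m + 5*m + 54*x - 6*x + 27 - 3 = 2*m^2 + m*(12*x + 14) + 48*x + 24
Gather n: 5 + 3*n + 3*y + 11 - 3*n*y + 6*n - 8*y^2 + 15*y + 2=n*(9 - 3*y) - 8*y^2 + 18*y + 18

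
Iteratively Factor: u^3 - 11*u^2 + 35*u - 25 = (u - 1)*(u^2 - 10*u + 25) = (u - 5)*(u - 1)*(u - 5)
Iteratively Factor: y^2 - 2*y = (y)*(y - 2)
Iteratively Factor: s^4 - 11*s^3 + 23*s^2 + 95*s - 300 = (s - 5)*(s^3 - 6*s^2 - 7*s + 60) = (s - 5)*(s - 4)*(s^2 - 2*s - 15) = (s - 5)^2*(s - 4)*(s + 3)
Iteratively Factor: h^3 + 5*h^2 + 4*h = (h)*(h^2 + 5*h + 4) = h*(h + 1)*(h + 4)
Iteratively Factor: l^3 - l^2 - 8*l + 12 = (l - 2)*(l^2 + l - 6) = (l - 2)^2*(l + 3)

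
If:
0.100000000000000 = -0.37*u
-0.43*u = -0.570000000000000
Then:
No Solution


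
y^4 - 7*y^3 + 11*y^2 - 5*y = y*(y - 5)*(y - 1)^2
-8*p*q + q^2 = q*(-8*p + q)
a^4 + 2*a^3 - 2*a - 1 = (a - 1)*(a + 1)^3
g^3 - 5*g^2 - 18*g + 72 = (g - 6)*(g - 3)*(g + 4)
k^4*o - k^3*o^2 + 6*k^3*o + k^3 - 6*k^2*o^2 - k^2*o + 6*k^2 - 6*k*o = k*(k + 6)*(k - o)*(k*o + 1)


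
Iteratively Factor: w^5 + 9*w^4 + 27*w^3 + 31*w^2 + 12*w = (w)*(w^4 + 9*w^3 + 27*w^2 + 31*w + 12) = w*(w + 3)*(w^3 + 6*w^2 + 9*w + 4) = w*(w + 1)*(w + 3)*(w^2 + 5*w + 4) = w*(w + 1)^2*(w + 3)*(w + 4)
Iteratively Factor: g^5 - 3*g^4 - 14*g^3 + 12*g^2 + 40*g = (g + 2)*(g^4 - 5*g^3 - 4*g^2 + 20*g) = (g - 5)*(g + 2)*(g^3 - 4*g) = (g - 5)*(g - 2)*(g + 2)*(g^2 + 2*g) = g*(g - 5)*(g - 2)*(g + 2)*(g + 2)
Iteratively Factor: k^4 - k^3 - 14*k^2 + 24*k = (k + 4)*(k^3 - 5*k^2 + 6*k) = (k - 3)*(k + 4)*(k^2 - 2*k) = k*(k - 3)*(k + 4)*(k - 2)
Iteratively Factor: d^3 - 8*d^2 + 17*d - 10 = (d - 5)*(d^2 - 3*d + 2) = (d - 5)*(d - 2)*(d - 1)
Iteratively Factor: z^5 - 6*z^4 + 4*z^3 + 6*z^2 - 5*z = (z - 1)*(z^4 - 5*z^3 - z^2 + 5*z) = (z - 5)*(z - 1)*(z^3 - z) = (z - 5)*(z - 1)^2*(z^2 + z) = (z - 5)*(z - 1)^2*(z + 1)*(z)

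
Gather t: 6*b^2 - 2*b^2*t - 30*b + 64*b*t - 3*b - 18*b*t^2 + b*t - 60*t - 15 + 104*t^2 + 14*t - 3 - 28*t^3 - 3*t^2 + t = 6*b^2 - 33*b - 28*t^3 + t^2*(101 - 18*b) + t*(-2*b^2 + 65*b - 45) - 18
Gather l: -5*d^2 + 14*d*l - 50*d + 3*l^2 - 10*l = -5*d^2 - 50*d + 3*l^2 + l*(14*d - 10)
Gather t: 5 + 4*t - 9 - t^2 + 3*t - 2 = -t^2 + 7*t - 6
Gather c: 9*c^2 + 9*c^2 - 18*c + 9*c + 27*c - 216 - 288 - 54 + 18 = 18*c^2 + 18*c - 540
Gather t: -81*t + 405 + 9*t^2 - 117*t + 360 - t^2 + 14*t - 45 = 8*t^2 - 184*t + 720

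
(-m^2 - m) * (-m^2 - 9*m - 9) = m^4 + 10*m^3 + 18*m^2 + 9*m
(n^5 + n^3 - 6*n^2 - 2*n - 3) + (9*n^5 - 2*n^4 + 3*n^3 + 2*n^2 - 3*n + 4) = 10*n^5 - 2*n^4 + 4*n^3 - 4*n^2 - 5*n + 1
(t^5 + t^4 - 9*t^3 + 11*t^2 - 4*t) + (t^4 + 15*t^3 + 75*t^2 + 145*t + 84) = t^5 + 2*t^4 + 6*t^3 + 86*t^2 + 141*t + 84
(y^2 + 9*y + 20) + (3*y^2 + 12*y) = 4*y^2 + 21*y + 20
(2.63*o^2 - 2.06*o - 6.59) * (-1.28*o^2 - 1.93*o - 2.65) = -3.3664*o^4 - 2.4391*o^3 + 5.4415*o^2 + 18.1777*o + 17.4635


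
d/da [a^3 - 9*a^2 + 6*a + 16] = 3*a^2 - 18*a + 6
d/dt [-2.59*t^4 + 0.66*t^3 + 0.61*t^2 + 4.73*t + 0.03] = -10.36*t^3 + 1.98*t^2 + 1.22*t + 4.73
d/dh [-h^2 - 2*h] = -2*h - 2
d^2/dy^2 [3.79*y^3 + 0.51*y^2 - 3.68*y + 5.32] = 22.74*y + 1.02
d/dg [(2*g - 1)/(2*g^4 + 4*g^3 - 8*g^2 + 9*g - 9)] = (-12*g^4 - 8*g^3 + 28*g^2 - 16*g - 9)/(4*g^8 + 16*g^7 - 16*g^6 - 28*g^5 + 100*g^4 - 216*g^3 + 225*g^2 - 162*g + 81)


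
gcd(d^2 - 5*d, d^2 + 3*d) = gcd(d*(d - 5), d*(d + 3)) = d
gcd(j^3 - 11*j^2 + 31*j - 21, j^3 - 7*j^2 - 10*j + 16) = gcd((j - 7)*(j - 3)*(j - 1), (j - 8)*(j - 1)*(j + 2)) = j - 1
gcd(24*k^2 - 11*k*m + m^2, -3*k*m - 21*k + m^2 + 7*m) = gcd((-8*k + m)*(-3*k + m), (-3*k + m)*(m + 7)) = 3*k - m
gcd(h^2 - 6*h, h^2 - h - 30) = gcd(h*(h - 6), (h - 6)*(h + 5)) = h - 6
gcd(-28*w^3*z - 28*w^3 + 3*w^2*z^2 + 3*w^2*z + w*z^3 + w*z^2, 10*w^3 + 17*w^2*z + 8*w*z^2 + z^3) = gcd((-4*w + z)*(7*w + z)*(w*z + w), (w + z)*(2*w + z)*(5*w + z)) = 1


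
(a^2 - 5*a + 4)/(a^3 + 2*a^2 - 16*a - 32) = (a - 1)/(a^2 + 6*a + 8)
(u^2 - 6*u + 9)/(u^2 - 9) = (u - 3)/(u + 3)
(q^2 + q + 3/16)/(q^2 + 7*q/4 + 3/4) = (q + 1/4)/(q + 1)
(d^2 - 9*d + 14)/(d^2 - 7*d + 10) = (d - 7)/(d - 5)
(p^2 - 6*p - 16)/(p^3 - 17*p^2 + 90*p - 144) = (p + 2)/(p^2 - 9*p + 18)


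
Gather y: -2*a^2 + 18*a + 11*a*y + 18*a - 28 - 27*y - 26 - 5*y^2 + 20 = -2*a^2 + 36*a - 5*y^2 + y*(11*a - 27) - 34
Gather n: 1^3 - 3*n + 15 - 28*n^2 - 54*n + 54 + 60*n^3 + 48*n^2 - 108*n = 60*n^3 + 20*n^2 - 165*n + 70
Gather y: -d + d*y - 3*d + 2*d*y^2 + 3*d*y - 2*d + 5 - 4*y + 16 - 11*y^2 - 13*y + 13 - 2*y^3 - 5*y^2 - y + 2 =-6*d - 2*y^3 + y^2*(2*d - 16) + y*(4*d - 18) + 36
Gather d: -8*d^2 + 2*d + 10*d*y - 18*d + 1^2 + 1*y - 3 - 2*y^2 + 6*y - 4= -8*d^2 + d*(10*y - 16) - 2*y^2 + 7*y - 6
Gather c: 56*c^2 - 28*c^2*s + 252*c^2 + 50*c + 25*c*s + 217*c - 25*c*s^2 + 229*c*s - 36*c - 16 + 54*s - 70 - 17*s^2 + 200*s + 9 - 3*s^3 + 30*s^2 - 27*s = c^2*(308 - 28*s) + c*(-25*s^2 + 254*s + 231) - 3*s^3 + 13*s^2 + 227*s - 77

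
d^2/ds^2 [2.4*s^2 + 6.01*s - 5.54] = 4.80000000000000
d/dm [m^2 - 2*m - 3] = 2*m - 2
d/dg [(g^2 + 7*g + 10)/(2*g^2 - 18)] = (-7*g^2 - 38*g - 63)/(2*(g^4 - 18*g^2 + 81))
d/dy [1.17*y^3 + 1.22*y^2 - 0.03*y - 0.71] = 3.51*y^2 + 2.44*y - 0.03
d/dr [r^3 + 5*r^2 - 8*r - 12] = 3*r^2 + 10*r - 8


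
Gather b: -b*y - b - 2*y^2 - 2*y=b*(-y - 1) - 2*y^2 - 2*y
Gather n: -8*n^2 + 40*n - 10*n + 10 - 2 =-8*n^2 + 30*n + 8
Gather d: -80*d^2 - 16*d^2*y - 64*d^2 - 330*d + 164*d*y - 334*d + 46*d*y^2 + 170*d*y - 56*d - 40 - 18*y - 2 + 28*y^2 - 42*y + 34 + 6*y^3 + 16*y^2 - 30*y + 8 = d^2*(-16*y - 144) + d*(46*y^2 + 334*y - 720) + 6*y^3 + 44*y^2 - 90*y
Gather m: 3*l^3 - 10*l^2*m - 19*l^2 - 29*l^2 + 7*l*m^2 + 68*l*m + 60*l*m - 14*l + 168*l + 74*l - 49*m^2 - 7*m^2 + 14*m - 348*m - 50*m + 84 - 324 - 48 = 3*l^3 - 48*l^2 + 228*l + m^2*(7*l - 56) + m*(-10*l^2 + 128*l - 384) - 288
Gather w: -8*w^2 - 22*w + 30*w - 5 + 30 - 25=-8*w^2 + 8*w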